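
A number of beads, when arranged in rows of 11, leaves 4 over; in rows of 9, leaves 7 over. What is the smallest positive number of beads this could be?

Since 9·5 ≡ 1 (mod 11), take x = 7 + 9·((4−7)·5 mod 11) = 7 + 9·7 = 70.
Check: 70 mod 11 = 4, 70 mod 9 = 7.

70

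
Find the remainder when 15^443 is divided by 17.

9

Square-and-reduce mod 17: 15^1≡15, 15^2≡4, 15^4≡16, 15^8≡1, 15^16≡1, 15^32≡1, 15^64≡1, 15^128≡1, 15^256≡1.
Since 443 = 1 + 2 + 8 + 16 + 32 + 128 + 256 in binary, 15^443 ≡ 15·4·1·1·1·1·1 ≡ 9 (mod 17).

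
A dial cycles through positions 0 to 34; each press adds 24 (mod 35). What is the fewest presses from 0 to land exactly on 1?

19

35 = 1·24 + 11
24 = 2·11 + 2
11 = 5·2 + 1
2 = 2·1 + 0
Back-substituting gives 24·19 ≡ 1 (mod 35).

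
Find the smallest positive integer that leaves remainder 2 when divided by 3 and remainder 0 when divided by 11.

Since 11·2 ≡ 1 (mod 3), take x = 0 + 11·((2−0)·2 mod 3) = 0 + 11·1 = 11.
Check: 11 mod 3 = 2, 11 mod 11 = 0.

11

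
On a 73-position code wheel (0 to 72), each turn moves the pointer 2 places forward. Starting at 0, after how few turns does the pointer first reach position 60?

The inverse of 2 mod 73 is 37 (since 2·37 = 74 ≡ 1).
Multiplying both sides by 37: x ≡ 37·60 = 2220 ≡ 30 (mod 73).

30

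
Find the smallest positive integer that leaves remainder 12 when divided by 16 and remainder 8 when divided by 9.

Since 9·9 ≡ 1 (mod 16), take x = 8 + 9·((12−8)·9 mod 16) = 8 + 9·4 = 44.
Check: 44 mod 16 = 12, 44 mod 9 = 8.

44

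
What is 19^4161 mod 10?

Powers of 9 mod 10 repeat with period 2: 9, 1.
4161 mod 2 = 1, so the last digit matches 9^1 = 9.

9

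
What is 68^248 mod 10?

Last digits of 8^n: 8, 4, 2, 6 (period 4).
248 mod 4 = 0, so the last digit matches 8^4 = 6.

6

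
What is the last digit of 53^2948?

1

The units digit of 53^n cycles with period 4: 3, 9, 7, 1, …
2948 leaves remainder 0 on division by 4, so 53^2948 ends in 1.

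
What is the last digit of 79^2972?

Powers of 9 mod 10 repeat with period 2: 9, 1.
2972 mod 2 = 0, so the last digit matches 9^2 = 1.

1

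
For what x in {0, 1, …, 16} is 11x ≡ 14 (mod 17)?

11⁻¹ ≡ 14 (mod 17) because 11·14 = 154 = 9·17 + 1.
Multiplying both sides by 14: x ≡ 14·14 = 196 ≡ 9 (mod 17).
Check: 11·9 = 99 = 5·17 + 14.

9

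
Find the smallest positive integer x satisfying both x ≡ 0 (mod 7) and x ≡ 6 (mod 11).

x ≡ 0 (mod 7) gives x ∈ {0, 7, 14, 21, 28}.
The first of these with x mod 11 = 6 is 28.

28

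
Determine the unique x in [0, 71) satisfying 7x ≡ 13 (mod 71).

The inverse of 7 mod 71 is 61 (since 7·61 = 427 ≡ 1).
So x ≡ 61·13 = 793 ≡ 12 (mod 71).

12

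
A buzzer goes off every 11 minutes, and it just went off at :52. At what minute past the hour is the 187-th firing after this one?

9

187·11 = 2057.
Dividing 2057 by 60 gives quotient 34 and remainder 17.
(52 + 17) mod 60 = 9.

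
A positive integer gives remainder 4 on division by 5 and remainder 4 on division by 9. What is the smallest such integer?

4

Since 9·4 ≡ 1 (mod 5), take x = 4 + 9·((4−4)·4 mod 5) = 4 + 9·0 = 4.
Check: 4 mod 5 = 4, 4 mod 9 = 4.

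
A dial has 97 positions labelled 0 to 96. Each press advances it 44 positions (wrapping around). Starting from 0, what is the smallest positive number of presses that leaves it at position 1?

86

44·86 = 3784 = 39·97 + 1, so 44⁻¹ ≡ 86 (mod 97).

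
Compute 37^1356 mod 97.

50

By repeated squaring mod 97: 37^1≡37, 37^2≡11, 37^4≡24, 37^8≡91, 37^16≡36, 37^32≡35, 37^64≡61, 37^128≡35, 37^256≡61, 37^512≡35, 37^1024≡61.
Since 1356 = 4 + 8 + 64 + 256 + 1024 in binary, 37^1356 ≡ 24·91·61·61·61 ≡ 50 (mod 97).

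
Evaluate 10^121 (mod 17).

7

Square-and-reduce mod 17: 10^1≡10, 10^2≡15, 10^4≡4, 10^8≡16, 10^16≡1, 10^32≡1, 10^64≡1.
121 = 1 + 8 + 16 + 32 + 64, so 10^121 ≡ 10·16·1·1·1 ≡ 7 (mod 17).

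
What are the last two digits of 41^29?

Square-and-reduce mod 100: 41^1≡41, 41^2≡81, 41^4≡61, 41^8≡21, 41^16≡41.
Since 29 = 1 + 4 + 8 + 16 in binary, 41^29 ≡ 41·61·21·41 ≡ 61 (mod 100).

61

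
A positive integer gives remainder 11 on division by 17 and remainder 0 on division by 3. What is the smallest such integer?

x ≡ 0 (mod 3) gives x ∈ {0, 3, 6, 9, 12, 15, 18, 21, …}.
The first of these with x mod 17 = 11 is 45.

45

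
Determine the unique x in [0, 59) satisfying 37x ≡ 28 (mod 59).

47

The inverse of 37 mod 59 is 8 (since 37·8 = 296 ≡ 1).
So x ≡ 8·28 = 224 ≡ 47 (mod 59).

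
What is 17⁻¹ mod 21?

17·5 = 85 = 4·21 + 1, so 17⁻¹ ≡ 5 (mod 21).

5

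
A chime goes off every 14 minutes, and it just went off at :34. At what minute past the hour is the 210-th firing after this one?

210·14 = 2940.
Dividing 2940 by 60 gives quotient 49 and remainder 0.
(34 + 0) mod 60 = 34.

34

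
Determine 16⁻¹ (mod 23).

23 = 1·16 + 7
16 = 2·7 + 2
7 = 3·2 + 1
2 = 2·1 + 0
Back-substituting gives 16·13 ≡ 1 (mod 23).

13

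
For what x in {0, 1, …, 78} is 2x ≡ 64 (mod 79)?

32

The inverse of 2 mod 79 is 40 (since 2·40 = 80 ≡ 1).
Multiplying both sides by 40: x ≡ 40·64 = 2560 ≡ 32 (mod 79).
Check: 2·32 = 64 = 0·79 + 64.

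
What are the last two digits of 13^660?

Square-and-reduce mod 100: 13^1≡13, 13^2≡69, 13^4≡61, 13^8≡21, 13^16≡41, 13^32≡81, 13^64≡61, 13^128≡21, 13^256≡41, 13^512≡81.
660 = 4 + 16 + 128 + 512, so 13^660 ≡ 61·41·21·81 ≡ 1 (mod 100).

01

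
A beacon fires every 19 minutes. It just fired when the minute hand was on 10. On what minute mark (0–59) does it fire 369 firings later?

369·19 = 7011.
7011 − 116·60 = 51, so 7011 ≡ 51 (mod 60).
(10 + 51) mod 60 = 1.

1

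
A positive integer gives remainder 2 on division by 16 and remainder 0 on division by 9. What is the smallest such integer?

Since 9·9 ≡ 1 (mod 16), take x = 0 + 9·((2−0)·9 mod 16) = 0 + 9·2 = 18.
Check: 18 mod 16 = 2, 18 mod 9 = 0.

18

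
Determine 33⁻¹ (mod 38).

15

33·15 = 495 = 13·38 + 1, so 33⁻¹ ≡ 15 (mod 38).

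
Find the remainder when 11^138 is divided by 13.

Successive squares of 11 mod 13: 11^1≡11, 11^2≡4, 11^4≡3, 11^8≡9, 11^16≡3, 11^32≡9, 11^64≡3, 11^128≡9.
Since 138 = 2 + 8 + 128 in binary, 11^138 ≡ 4·9·9 ≡ 12 (mod 13).

12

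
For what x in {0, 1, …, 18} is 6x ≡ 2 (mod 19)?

13

The inverse of 6 mod 19 is 16 (since 6·16 = 96 ≡ 1).
So x ≡ 16·2 = 32 ≡ 13 (mod 19).
Check: 6·13 = 78 = 4·19 + 2.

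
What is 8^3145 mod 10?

8

The units digit of 8^n cycles with period 4: 8, 4, 2, 6, …
3145 mod 4 = 1, so the last digit matches 8^1 = 8.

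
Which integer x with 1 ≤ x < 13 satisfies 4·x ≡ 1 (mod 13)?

13 = 3·4 + 1
4 = 4·1 + 0
Back-substituting gives 4·10 ≡ 1 (mod 13).

10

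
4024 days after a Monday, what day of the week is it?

4024 − 574·7 = 6, so 4024 ≡ 6 (mod 7).
Monday + 6 days → Sunday.

Sunday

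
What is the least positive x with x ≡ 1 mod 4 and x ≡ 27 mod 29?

Since 29·1 ≡ 1 (mod 4), take x = 27 + 29·((1−27)·1 mod 4) = 27 + 29·2 = 85.
Check: 85 mod 4 = 1, 85 mod 29 = 27.

85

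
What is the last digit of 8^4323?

2

Last digits of 8^n: 8, 4, 2, 6 (period 4).
4323 leaves remainder 3 on division by 4, so 8^4323 ends in 2.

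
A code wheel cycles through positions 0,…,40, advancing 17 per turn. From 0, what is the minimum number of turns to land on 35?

The inverse of 17 mod 41 is 29 (since 17·29 = 493 ≡ 1).
Multiplying both sides by 29: x ≡ 29·35 = 1015 ≡ 31 (mod 41).

31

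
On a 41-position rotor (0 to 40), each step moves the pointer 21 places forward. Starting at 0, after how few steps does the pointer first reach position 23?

The inverse of 21 mod 41 is 2 (since 21·2 = 42 ≡ 1).
So x ≡ 2·23 = 46 ≡ 5 (mod 41).
Check: 21·5 = 105 = 2·41 + 23.

5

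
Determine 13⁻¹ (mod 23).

16

13·16 = 208 = 9·23 + 1, so 13⁻¹ ≡ 16 (mod 23).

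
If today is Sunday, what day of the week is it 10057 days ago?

Tuesday

10057 − 1436·7 = 5, so 10057 ≡ 5 (mod 7).
Sunday − 5 days → Tuesday.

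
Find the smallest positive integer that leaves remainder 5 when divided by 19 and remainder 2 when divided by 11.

24

x ≡ 2 (mod 11) gives x ∈ {2, 13, 24}.
The first of these with x mod 19 = 5 is 24.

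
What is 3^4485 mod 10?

Last digits of 3^n: 3, 9, 7, 1 (period 4).
4485 mod 4 = 1, so the last digit matches 3^1 = 3.

3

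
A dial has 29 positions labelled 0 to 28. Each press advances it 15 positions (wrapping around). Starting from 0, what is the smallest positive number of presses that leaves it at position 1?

2

29 = 1·15 + 14
15 = 1·14 + 1
14 = 14·1 + 0
Back-substituting gives 15·2 ≡ 1 (mod 29).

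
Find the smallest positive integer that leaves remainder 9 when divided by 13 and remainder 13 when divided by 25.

113

Since 25·12 ≡ 1 (mod 13), take x = 13 + 25·((9−13)·12 mod 13) = 13 + 25·4 = 113.
Check: 113 mod 13 = 9, 113 mod 25 = 13.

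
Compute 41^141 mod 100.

41

By repeated squaring mod 100: 41^1≡41, 41^2≡81, 41^4≡61, 41^8≡21, 41^16≡41, 41^32≡81, 41^64≡61, 41^128≡21.
141 = 1 + 4 + 8 + 128, so 41^141 ≡ 41·61·21·21 ≡ 41 (mod 100).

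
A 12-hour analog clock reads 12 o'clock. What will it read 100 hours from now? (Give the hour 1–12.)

4

100 = 8·12 + 4, so 100 mod 12 = 4.
12 + 4 → 4 on a 12-hour dial.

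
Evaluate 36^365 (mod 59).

Square-and-reduce mod 59: 36^1≡36, 36^2≡57, 36^4≡4, 36^8≡16, 36^16≡20, 36^32≡46, 36^64≡51, 36^128≡5, 36^256≡25.
365 = 1 + 4 + 8 + 32 + 64 + 256, so 36^365 ≡ 36·4·16·46·51·25 ≡ 12 (mod 59).

12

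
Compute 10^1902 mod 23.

16

Square-and-reduce mod 23: 10^1≡10, 10^2≡8, 10^4≡18, 10^8≡2, 10^16≡4, 10^32≡16, 10^64≡3, 10^128≡9, 10^256≡12, 10^512≡6, 10^1024≡13.
1902 = 2 + 4 + 8 + 32 + 64 + 256 + 512 + 1024, so 10^1902 ≡ 8·18·2·16·3·12·6·13 ≡ 16 (mod 23).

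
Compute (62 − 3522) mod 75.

65

3522 = 46·75 + 72, so 3522 mod 75 = 72.
(62 − 72) mod 75 = 65.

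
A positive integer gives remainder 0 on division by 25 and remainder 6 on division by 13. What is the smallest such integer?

Since 13·2 ≡ 1 (mod 25), take x = 6 + 13·((0−6)·2 mod 25) = 6 + 13·13 = 175.
Check: 175 mod 25 = 0, 175 mod 13 = 6.

175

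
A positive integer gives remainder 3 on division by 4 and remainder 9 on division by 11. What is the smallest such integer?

x ≡ 3 (mod 4) gives x ∈ {3, 7, 11, 15, 19, 23, 27, 31}.
The first of these with x mod 11 = 9 is 31.

31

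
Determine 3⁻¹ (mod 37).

37 = 12·3 + 1
3 = 3·1 + 0
Back-substituting gives 3·25 ≡ 1 (mod 37).

25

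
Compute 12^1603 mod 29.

By repeated squaring mod 29: 12^1≡12, 12^2≡28, 12^4≡1, 12^8≡1, 12^16≡1, 12^32≡1, 12^64≡1, 12^128≡1, 12^256≡1, 12^512≡1, 12^1024≡1.
1603 = 1 + 2 + 64 + 512 + 1024, so 12^1603 ≡ 12·28·1·1·1 ≡ 17 (mod 29).

17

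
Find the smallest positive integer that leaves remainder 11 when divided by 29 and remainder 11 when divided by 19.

x ≡ 11 (mod 19) gives x ∈ {11}.
The first of these with x mod 29 = 11 is 11.

11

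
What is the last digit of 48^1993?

8

Last digits of 8^n: 8, 4, 2, 6 (period 4).
1993 leaves remainder 1 on division by 4, so 48^1993 ends in 8.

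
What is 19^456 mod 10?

1

The units digit of 19^n cycles with period 2: 9, 1, …
456 mod 2 = 0, so the last digit matches 9^2 = 1.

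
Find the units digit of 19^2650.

Powers of 9 mod 10 repeat with period 2: 9, 1.
2650 mod 2 = 0, so the last digit matches 9^2 = 1.

1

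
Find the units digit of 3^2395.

Last digits of 3^n: 3, 9, 7, 1 (period 4).
2395 leaves remainder 3 on division by 4, so 3^2395 ends in 7.

7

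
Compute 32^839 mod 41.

Square-and-reduce mod 41: 32^1≡32, 32^2≡40, 32^4≡1, 32^8≡1, 32^16≡1, 32^32≡1, 32^64≡1, 32^128≡1, 32^256≡1, 32^512≡1.
839 = 1 + 2 + 4 + 64 + 256 + 512, so 32^839 ≡ 32·40·1·1·1·1 ≡ 9 (mod 41).

9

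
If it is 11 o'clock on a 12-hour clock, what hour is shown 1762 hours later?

1762 = 146·12 + 10, so 1762 mod 12 = 10.
11 + 10 → 9 on a 12-hour dial.

9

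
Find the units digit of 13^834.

Powers of 3 mod 10 repeat with period 4: 3, 9, 7, 1.
834 mod 4 = 2, so the last digit matches 3^2 = 9.

9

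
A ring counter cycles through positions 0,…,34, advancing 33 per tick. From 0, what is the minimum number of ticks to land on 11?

The inverse of 33 mod 35 is 17 (since 33·17 = 561 ≡ 1).
Multiplying both sides by 17: x ≡ 17·11 = 187 ≡ 12 (mod 35).

12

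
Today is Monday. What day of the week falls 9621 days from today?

Thursday

9621 mod 7 = 3 (since 1374·7 = 9618).
Monday + 3 days → Thursday.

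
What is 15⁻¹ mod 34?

34 = 2·15 + 4
15 = 3·4 + 3
4 = 1·3 + 1
3 = 3·1 + 0
Back-substituting gives 15·25 ≡ 1 (mod 34).

25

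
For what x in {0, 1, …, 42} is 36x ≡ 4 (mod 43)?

The inverse of 36 mod 43 is 6 (since 36·6 = 216 ≡ 1).
So x ≡ 6·4 = 24 ≡ 24 (mod 43).

24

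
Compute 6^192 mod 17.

Successive squares of 6 mod 17: 6^1≡6, 6^2≡2, 6^4≡4, 6^8≡16, 6^16≡1, 6^32≡1, 6^64≡1, 6^128≡1.
Since 192 = 64 + 128 in binary, 6^192 ≡ 1·1 ≡ 1 (mod 17).

1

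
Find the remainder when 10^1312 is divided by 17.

1

Successive squares of 10 mod 17: 10^1≡10, 10^2≡15, 10^4≡4, 10^8≡16, 10^16≡1, 10^32≡1, 10^64≡1, 10^128≡1, 10^256≡1, 10^512≡1, 10^1024≡1.
Since 1312 = 32 + 256 + 1024 in binary, 10^1312 ≡ 1·1·1 ≡ 1 (mod 17).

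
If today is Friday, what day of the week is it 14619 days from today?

14619 = 2088·7 + 3, so 14619 mod 7 = 3.
Friday + 3 days → Monday.

Monday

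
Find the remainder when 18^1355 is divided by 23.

By repeated squaring mod 23: 18^1≡18, 18^2≡2, 18^4≡4, 18^8≡16, 18^16≡3, 18^32≡9, 18^64≡12, 18^128≡6, 18^256≡13, 18^512≡8, 18^1024≡18.
Since 1355 = 1 + 2 + 8 + 64 + 256 + 1024 in binary, 18^1355 ≡ 18·2·16·12·13·18 ≡ 2 (mod 23).

2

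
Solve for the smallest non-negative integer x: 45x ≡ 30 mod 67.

The inverse of 45 mod 67 is 3 (since 45·3 = 135 ≡ 1).
Multiplying both sides by 3: x ≡ 3·30 = 90 ≡ 23 (mod 67).
Check: 45·23 = 1035 = 15·67 + 30.

23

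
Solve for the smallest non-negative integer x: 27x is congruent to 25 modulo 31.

The inverse of 27 mod 31 is 23 (since 27·23 = 621 ≡ 1).
Multiplying both sides by 23: x ≡ 23·25 = 575 ≡ 17 (mod 31).
Check: 27·17 = 459 = 14·31 + 25.

17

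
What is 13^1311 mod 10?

7

The units digit of 13^n cycles with period 4: 3, 9, 7, 1, …
1311 leaves remainder 3 on division by 4, so 13^1311 ends in 7.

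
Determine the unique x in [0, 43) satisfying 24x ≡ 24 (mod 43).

1

24⁻¹ ≡ 9 (mod 43) because 24·9 = 216 = 5·43 + 1.
So x ≡ 9·24 = 216 ≡ 1 (mod 43).
Check: 24·1 = 24 = 0·43 + 24.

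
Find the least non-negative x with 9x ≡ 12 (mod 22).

The inverse of 9 mod 22 is 5 (since 9·5 = 45 ≡ 1).
Multiplying both sides by 5: x ≡ 5·12 = 60 ≡ 16 (mod 22).

16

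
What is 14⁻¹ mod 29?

27

29 = 2·14 + 1
14 = 14·1 + 0
Back-substituting gives 14·27 ≡ 1 (mod 29).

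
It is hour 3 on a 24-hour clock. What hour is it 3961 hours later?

4

3961 = 165·24 + 1, so 3961 mod 24 = 1.
(3 + 1) mod 24 = 4.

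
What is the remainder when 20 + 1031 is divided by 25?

1

1031 = 41·25 + 6, so 1031 mod 25 = 6.
(20 + 6) mod 25 = 1.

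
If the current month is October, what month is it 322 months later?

August

322 mod 12 = 10 (since 26·12 = 312).
October + 10 months → August.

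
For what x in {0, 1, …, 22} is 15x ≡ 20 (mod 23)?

15⁻¹ ≡ 20 (mod 23) because 15·20 = 300 = 13·23 + 1.
Multiplying both sides by 20: x ≡ 20·20 = 400 ≡ 9 (mod 23).
Check: 15·9 = 135 = 5·23 + 20.

9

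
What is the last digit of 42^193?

2

Powers of 2 mod 10 repeat with period 4: 2, 4, 8, 6.
193 leaves remainder 1 on division by 4, so 42^193 ends in 2.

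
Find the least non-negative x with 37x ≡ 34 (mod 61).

37⁻¹ ≡ 33 (mod 61) because 37·33 = 1221 = 20·61 + 1.
Multiplying both sides by 33: x ≡ 33·34 = 1122 ≡ 24 (mod 61).

24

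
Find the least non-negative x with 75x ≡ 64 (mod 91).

75⁻¹ ≡ 17 (mod 91) because 75·17 = 1275 = 14·91 + 1.
Multiplying both sides by 17: x ≡ 17·64 = 1088 ≡ 87 (mod 91).

87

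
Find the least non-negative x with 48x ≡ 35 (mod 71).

17

The inverse of 48 mod 71 is 37 (since 48·37 = 1776 ≡ 1).
Multiplying both sides by 37: x ≡ 37·35 = 1295 ≡ 17 (mod 71).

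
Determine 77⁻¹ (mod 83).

77·69 = 5313 = 64·83 + 1, so 77⁻¹ ≡ 69 (mod 83).

69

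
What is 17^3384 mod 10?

1

Last digits of 7^n: 7, 9, 3, 1 (period 4).
3384 leaves remainder 0 on division by 4, so 17^3384 ends in 1.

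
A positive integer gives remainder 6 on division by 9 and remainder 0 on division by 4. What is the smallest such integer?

24

x ≡ 0 (mod 4) gives x ∈ {0, 4, 8, 12, 16, 20, 24}.
The first of these with x mod 9 = 6 is 24.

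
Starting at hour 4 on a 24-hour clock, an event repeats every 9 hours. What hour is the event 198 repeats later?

10

198·9 = 1782.
1782 − 74·24 = 6, so 1782 ≡ 6 (mod 24).
(4 + 6) mod 24 = 10.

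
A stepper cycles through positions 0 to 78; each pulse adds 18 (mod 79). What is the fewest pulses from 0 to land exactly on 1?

18·22 = 396 = 5·79 + 1, so 18⁻¹ ≡ 22 (mod 79).

22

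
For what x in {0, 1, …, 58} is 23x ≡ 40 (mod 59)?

The inverse of 23 mod 59 is 18 (since 23·18 = 414 ≡ 1).
So x ≡ 18·40 = 720 ≡ 12 (mod 59).
Check: 23·12 = 276 = 4·59 + 40.

12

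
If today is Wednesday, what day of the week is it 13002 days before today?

Sunday

13002 mod 7 = 3 (since 1857·7 = 12999).
Wednesday − 3 days → Sunday.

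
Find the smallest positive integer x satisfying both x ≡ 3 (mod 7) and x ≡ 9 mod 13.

x ≡ 3 (mod 7) gives x ∈ {3, 10, 17, 24, 31, 38, 45, 52, …}.
The first of these with x mod 13 = 9 is 87.

87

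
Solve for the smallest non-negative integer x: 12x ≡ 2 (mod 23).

4

The inverse of 12 mod 23 is 2 (since 12·2 = 24 ≡ 1).
So x ≡ 2·2 = 4 ≡ 4 (mod 23).
Check: 12·4 = 48 = 2·23 + 2.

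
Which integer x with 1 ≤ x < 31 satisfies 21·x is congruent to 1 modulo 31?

21·3 = 63 = 2·31 + 1, so 21⁻¹ ≡ 3 (mod 31).

3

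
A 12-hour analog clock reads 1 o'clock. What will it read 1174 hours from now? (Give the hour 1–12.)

11

1174 = 97·12 + 10, so 1174 mod 12 = 10.
1 + 10 → 11 on a 12-hour dial.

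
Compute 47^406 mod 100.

29

Square-and-reduce mod 100: 47^1≡47, 47^2≡9, 47^4≡81, 47^8≡61, 47^16≡21, 47^32≡41, 47^64≡81, 47^128≡61, 47^256≡21.
406 = 2 + 4 + 16 + 128 + 256, so 47^406 ≡ 9·81·21·61·21 ≡ 29 (mod 100).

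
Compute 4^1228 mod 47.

Square-and-reduce mod 47: 4^1≡4, 4^2≡16, 4^4≡21, 4^8≡18, 4^16≡42, 4^32≡25, 4^64≡14, 4^128≡8, 4^256≡17, 4^512≡7, 4^1024≡2.
Since 1228 = 4 + 8 + 64 + 128 + 1024 in binary, 4^1228 ≡ 21·18·14·8·2 ≡ 25 (mod 47).

25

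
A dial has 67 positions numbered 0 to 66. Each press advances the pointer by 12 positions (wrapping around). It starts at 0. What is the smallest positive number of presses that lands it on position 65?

12⁻¹ ≡ 28 (mod 67) because 12·28 = 336 = 5·67 + 1.
Multiplying both sides by 28: x ≡ 28·65 = 1820 ≡ 11 (mod 67).

11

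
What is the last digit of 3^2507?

7

Powers of 3 mod 10 repeat with period 4: 3, 9, 7, 1.
2507 mod 4 = 3, so the last digit matches 3^3 = 7.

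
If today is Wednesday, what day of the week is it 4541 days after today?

Monday

Dividing 4541 by 7 gives quotient 648 and remainder 5.
Wednesday + 5 days → Monday.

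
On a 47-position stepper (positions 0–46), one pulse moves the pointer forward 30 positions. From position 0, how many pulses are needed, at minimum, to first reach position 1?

11

30·11 = 330 = 7·47 + 1, so 30⁻¹ ≡ 11 (mod 47).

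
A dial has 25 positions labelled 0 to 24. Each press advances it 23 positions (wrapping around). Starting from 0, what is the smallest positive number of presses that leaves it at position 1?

25 = 1·23 + 2
23 = 11·2 + 1
2 = 2·1 + 0
Back-substituting gives 23·12 ≡ 1 (mod 25).

12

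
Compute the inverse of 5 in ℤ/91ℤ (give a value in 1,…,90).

91 = 18·5 + 1
5 = 5·1 + 0
Back-substituting gives 5·73 ≡ 1 (mod 91).

73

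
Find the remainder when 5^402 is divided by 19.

Successive squares of 5 mod 19: 5^1≡5, 5^2≡6, 5^4≡17, 5^8≡4, 5^16≡16, 5^32≡9, 5^64≡5, 5^128≡6, 5^256≡17.
402 = 2 + 16 + 128 + 256, so 5^402 ≡ 6·16·6·17 ≡ 7 (mod 19).

7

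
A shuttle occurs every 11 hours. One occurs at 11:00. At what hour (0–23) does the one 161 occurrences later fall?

6

161·11 = 1771.
Dividing 1771 by 24 gives quotient 73 and remainder 19.
(11 + 19) mod 24 = 6.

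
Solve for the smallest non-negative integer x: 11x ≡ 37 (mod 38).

11⁻¹ ≡ 7 (mod 38) because 11·7 = 77 = 2·38 + 1.
Multiplying both sides by 7: x ≡ 7·37 = 259 ≡ 31 (mod 38).
Check: 11·31 = 341 = 8·38 + 37.

31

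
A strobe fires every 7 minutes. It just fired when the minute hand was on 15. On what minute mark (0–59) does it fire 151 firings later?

151·7 = 1057.
1057 − 17·60 = 37, so 1057 ≡ 37 (mod 60).
(15 + 37) mod 60 = 52.

52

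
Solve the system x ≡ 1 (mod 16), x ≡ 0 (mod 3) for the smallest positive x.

Since 3·11 ≡ 1 (mod 16), take x = 0 + 3·((1−0)·11 mod 16) = 0 + 3·11 = 33.
Check: 33 mod 16 = 1, 33 mod 3 = 0.

33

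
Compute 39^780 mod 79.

Square-and-reduce mod 79: 39^1≡39, 39^2≡20, 39^4≡5, 39^8≡25, 39^16≡72, 39^32≡49, 39^64≡31, 39^128≡13, 39^256≡11, 39^512≡42.
Since 780 = 4 + 8 + 256 + 512 in binary, 39^780 ≡ 5·25·11·42 ≡ 1 (mod 79).

1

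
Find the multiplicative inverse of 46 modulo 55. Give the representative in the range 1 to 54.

55 = 1·46 + 9
46 = 5·9 + 1
9 = 9·1 + 0
Back-substituting gives 46·6 ≡ 1 (mod 55).

6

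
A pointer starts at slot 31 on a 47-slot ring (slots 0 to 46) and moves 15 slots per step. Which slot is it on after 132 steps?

132·15 = 1980.
1980 − 42·47 = 6, so 1980 ≡ 6 (mod 47).
(31 + 6) mod 47 = 37.

37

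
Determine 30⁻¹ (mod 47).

30·11 = 330 = 7·47 + 1, so 30⁻¹ ≡ 11 (mod 47).

11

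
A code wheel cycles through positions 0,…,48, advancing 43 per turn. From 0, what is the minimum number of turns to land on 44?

9

The inverse of 43 mod 49 is 8 (since 43·8 = 344 ≡ 1).
Multiplying both sides by 8: x ≡ 8·44 = 352 ≡ 9 (mod 49).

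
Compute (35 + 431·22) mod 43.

431·22 = 9482.
9482 = 220·43 + 22, so 9482 mod 43 = 22.
(35 + 22) mod 43 = 14.

14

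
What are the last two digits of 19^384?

21

Successive squares of 19 mod 100: 19^1≡19, 19^2≡61, 19^4≡21, 19^8≡41, 19^16≡81, 19^32≡61, 19^64≡21, 19^128≡41, 19^256≡81.
Since 384 = 128 + 256 in binary, 19^384 ≡ 41·81 ≡ 21 (mod 100).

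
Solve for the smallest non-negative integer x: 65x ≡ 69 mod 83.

10

The inverse of 65 mod 83 is 23 (since 65·23 = 1495 ≡ 1).
Multiplying both sides by 23: x ≡ 23·69 = 1587 ≡ 10 (mod 83).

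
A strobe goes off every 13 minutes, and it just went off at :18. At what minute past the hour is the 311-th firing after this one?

311·13 = 4043.
4043 mod 60 = 23 (since 67·60 = 4020).
(18 + 23) mod 60 = 41.

41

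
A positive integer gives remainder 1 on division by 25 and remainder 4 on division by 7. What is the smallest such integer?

151

x ≡ 4 (mod 7) gives x ∈ {4, 11, 18, 25, 32, 39, 46, 53, …}.
The first of these with x mod 25 = 1 is 151.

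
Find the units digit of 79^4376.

Last digits of 9^n: 9, 1 (period 2).
4376 leaves remainder 0 on division by 2, so 79^4376 ends in 1.

1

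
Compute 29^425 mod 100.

Successive squares of 29 mod 100: 29^1≡29, 29^2≡41, 29^4≡81, 29^8≡61, 29^16≡21, 29^32≡41, 29^64≡81, 29^128≡61, 29^256≡21.
425 = 1 + 8 + 32 + 128 + 256, so 29^425 ≡ 29·61·41·61·21 ≡ 49 (mod 100).

49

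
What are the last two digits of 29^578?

Successive squares of 29 mod 100: 29^1≡29, 29^2≡41, 29^4≡81, 29^8≡61, 29^16≡21, 29^32≡41, 29^64≡81, 29^128≡61, 29^256≡21, 29^512≡41.
578 = 2 + 64 + 512, so 29^578 ≡ 41·81·41 ≡ 61 (mod 100).

61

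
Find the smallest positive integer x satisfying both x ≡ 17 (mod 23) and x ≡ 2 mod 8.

Since 8·3 ≡ 1 (mod 23), take x = 2 + 8·((17−2)·3 mod 23) = 2 + 8·22 = 178.
Check: 178 mod 23 = 17, 178 mod 8 = 2.

178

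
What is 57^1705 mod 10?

Powers of 7 mod 10 repeat with period 4: 7, 9, 3, 1.
1705 mod 4 = 1, so the last digit matches 7^1 = 7.

7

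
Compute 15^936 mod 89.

2

By repeated squaring mod 89: 15^1≡15, 15^2≡47, 15^4≡73, 15^8≡78, 15^16≡32, 15^32≡45, 15^64≡67, 15^128≡39, 15^256≡8, 15^512≡64.
Since 936 = 8 + 32 + 128 + 256 + 512 in binary, 15^936 ≡ 78·45·39·8·64 ≡ 2 (mod 89).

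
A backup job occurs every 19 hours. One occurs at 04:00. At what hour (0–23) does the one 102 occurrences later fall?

22

102·19 = 1938.
1938 = 80·24 + 18, so 1938 mod 24 = 18.
(4 + 18) mod 24 = 22.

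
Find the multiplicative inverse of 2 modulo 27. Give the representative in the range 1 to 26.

14

2·14 = 28 = 1·27 + 1, so 2⁻¹ ≡ 14 (mod 27).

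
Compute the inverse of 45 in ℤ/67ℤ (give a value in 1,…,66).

3

67 = 1·45 + 22
45 = 2·22 + 1
22 = 22·1 + 0
Back-substituting gives 45·3 ≡ 1 (mod 67).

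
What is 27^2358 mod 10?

The units digit of 27^n cycles with period 4: 7, 9, 3, 1, …
2358 leaves remainder 2 on division by 4, so 27^2358 ends in 9.

9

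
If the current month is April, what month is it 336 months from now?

336 = 28·12 + 0, so 336 mod 12 = 0.
April + 0 months → April.

April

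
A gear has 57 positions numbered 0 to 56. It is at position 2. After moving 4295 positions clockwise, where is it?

22

Dividing 4295 by 57 gives quotient 75 and remainder 20.
(2 + 20) mod 57 = 22.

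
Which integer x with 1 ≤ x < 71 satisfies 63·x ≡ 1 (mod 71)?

62

63·62 = 3906 = 55·71 + 1, so 63⁻¹ ≡ 62 (mod 71).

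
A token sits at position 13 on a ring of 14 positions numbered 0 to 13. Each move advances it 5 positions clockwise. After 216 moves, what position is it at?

216·5 = 1080.
1080 − 77·14 = 2, so 1080 ≡ 2 (mod 14).
(13 + 2) mod 14 = 1.

1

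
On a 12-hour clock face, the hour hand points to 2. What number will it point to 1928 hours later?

10

1928 − 160·12 = 8, so 1928 ≡ 8 (mod 12).
2 + 8 → 10 on a 12-hour dial.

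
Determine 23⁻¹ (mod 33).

23

33 = 1·23 + 10
23 = 2·10 + 3
10 = 3·3 + 1
3 = 3·1 + 0
Back-substituting gives 23·23 ≡ 1 (mod 33).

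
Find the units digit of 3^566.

9

Powers of 3 mod 10 repeat with period 4: 3, 9, 7, 1.
566 mod 4 = 2, so the last digit matches 3^2 = 9.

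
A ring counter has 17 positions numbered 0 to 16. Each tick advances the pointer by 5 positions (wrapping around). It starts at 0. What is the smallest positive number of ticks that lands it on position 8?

5

5⁻¹ ≡ 7 (mod 17) because 5·7 = 35 = 2·17 + 1.
Multiplying both sides by 7: x ≡ 7·8 = 56 ≡ 5 (mod 17).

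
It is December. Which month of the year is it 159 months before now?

159 mod 12 = 3 (since 13·12 = 156).
December − 3 months → September.

September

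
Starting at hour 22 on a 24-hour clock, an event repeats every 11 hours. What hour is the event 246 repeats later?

246·11 = 2706.
Dividing 2706 by 24 gives quotient 112 and remainder 18.
(22 + 18) mod 24 = 16.

16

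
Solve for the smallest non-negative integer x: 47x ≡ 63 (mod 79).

47⁻¹ ≡ 37 (mod 79) because 47·37 = 1739 = 22·79 + 1.
So x ≡ 37·63 = 2331 ≡ 40 (mod 79).

40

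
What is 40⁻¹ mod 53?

4

40·4 = 160 = 3·53 + 1, so 40⁻¹ ≡ 4 (mod 53).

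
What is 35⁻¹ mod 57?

44

57 = 1·35 + 22
35 = 1·22 + 13
22 = 1·13 + 9
13 = 1·9 + 4
9 = 2·4 + 1
4 = 4·1 + 0
Back-substituting gives 35·44 ≡ 1 (mod 57).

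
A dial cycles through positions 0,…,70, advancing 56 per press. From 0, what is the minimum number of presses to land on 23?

56⁻¹ ≡ 52 (mod 71) because 56·52 = 2912 = 41·71 + 1.
Multiplying both sides by 52: x ≡ 52·23 = 1196 ≡ 60 (mod 71).
Check: 56·60 = 3360 = 47·71 + 23.

60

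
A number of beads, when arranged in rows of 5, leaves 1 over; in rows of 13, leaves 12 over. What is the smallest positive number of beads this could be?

51

x ≡ 1 (mod 5) gives x ∈ {1, 6, 11, 16, 21, 26, 31, 36, …}.
The first of these with x mod 13 = 12 is 51.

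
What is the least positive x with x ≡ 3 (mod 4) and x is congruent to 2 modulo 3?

11

Since 3·3 ≡ 1 (mod 4), take x = 2 + 3·((3−2)·3 mod 4) = 2 + 3·3 = 11.
Check: 11 mod 4 = 3, 11 mod 3 = 2.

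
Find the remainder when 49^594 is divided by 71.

29

Square-and-reduce mod 71: 49^1≡49, 49^2≡58, 49^4≡27, 49^8≡19, 49^16≡6, 49^32≡36, 49^64≡18, 49^128≡40, 49^256≡38, 49^512≡24.
Since 594 = 2 + 16 + 64 + 512 in binary, 49^594 ≡ 58·6·18·24 ≡ 29 (mod 71).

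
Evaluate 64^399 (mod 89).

Successive squares of 64 mod 89: 64^1≡64, 64^2≡2, 64^4≡4, 64^8≡16, 64^16≡78, 64^32≡32, 64^64≡45, 64^128≡67, 64^256≡39.
399 = 1 + 2 + 4 + 8 + 128 + 256, so 64^399 ≡ 64·2·4·16·67·39 ≡ 39 (mod 89).

39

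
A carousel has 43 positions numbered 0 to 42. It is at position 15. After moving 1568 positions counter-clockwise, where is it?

1568 = 36·43 + 20, so 1568 mod 43 = 20.
(15 − 20) mod 43 = 38.

38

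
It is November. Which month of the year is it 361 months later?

Dividing 361 by 12 gives quotient 30 and remainder 1.
November + 1 month → December.

December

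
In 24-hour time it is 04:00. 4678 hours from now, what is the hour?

2

Dividing 4678 by 24 gives quotient 194 and remainder 22.
(4 + 22) mod 24 = 2.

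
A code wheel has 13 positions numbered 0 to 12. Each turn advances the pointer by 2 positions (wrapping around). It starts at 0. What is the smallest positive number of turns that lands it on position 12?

The inverse of 2 mod 13 is 7 (since 2·7 = 14 ≡ 1).
Multiplying both sides by 7: x ≡ 7·12 = 84 ≡ 6 (mod 13).
Check: 2·6 = 12 = 0·13 + 12.

6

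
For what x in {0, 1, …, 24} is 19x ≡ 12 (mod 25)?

The inverse of 19 mod 25 is 4 (since 19·4 = 76 ≡ 1).
Multiplying both sides by 4: x ≡ 4·12 = 48 ≡ 23 (mod 25).

23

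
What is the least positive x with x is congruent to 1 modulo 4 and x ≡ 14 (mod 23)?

37

x ≡ 1 (mod 4) gives x ∈ {1, 5, 9, 13, 17, 21, 25, 29, …}.
The first of these with x mod 23 = 14 is 37.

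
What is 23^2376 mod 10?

1

Powers of 3 mod 10 repeat with period 4: 3, 9, 7, 1.
2376 mod 4 = 0, so the last digit matches 3^4 = 1.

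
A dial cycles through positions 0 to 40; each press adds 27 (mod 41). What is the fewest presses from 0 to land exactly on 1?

38

41 = 1·27 + 14
27 = 1·14 + 13
14 = 1·13 + 1
13 = 13·1 + 0
Back-substituting gives 27·38 ≡ 1 (mod 41).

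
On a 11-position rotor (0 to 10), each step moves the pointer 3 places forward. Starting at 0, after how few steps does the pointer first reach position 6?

3⁻¹ ≡ 4 (mod 11) because 3·4 = 12 = 1·11 + 1.
So x ≡ 4·6 = 24 ≡ 2 (mod 11).

2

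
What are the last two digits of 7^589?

07

Square-and-reduce mod 100: 7^1≡7, 7^2≡49, 7^4≡1, 7^8≡1, 7^16≡1, 7^32≡1, 7^64≡1, 7^128≡1, 7^256≡1, 7^512≡1.
Since 589 = 1 + 4 + 8 + 64 + 512 in binary, 7^589 ≡ 7·1·1·1·1 ≡ 7 (mod 100).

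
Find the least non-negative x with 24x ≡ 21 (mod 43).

The inverse of 24 mod 43 is 9 (since 24·9 = 216 ≡ 1).
Multiplying both sides by 9: x ≡ 9·21 = 189 ≡ 17 (mod 43).

17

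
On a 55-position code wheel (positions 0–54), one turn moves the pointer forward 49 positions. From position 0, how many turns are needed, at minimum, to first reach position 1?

49·9 = 441 = 8·55 + 1, so 49⁻¹ ≡ 9 (mod 55).

9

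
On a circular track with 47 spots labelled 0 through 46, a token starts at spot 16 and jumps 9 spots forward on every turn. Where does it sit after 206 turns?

37

206·9 = 1854.
1854 − 39·47 = 21, so 1854 ≡ 21 (mod 47).
(16 + 21) mod 47 = 37.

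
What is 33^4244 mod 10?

1

Powers of 3 mod 10 repeat with period 4: 3, 9, 7, 1.
4244 mod 4 = 0, so the last digit matches 3^4 = 1.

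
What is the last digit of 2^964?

The units digit of 2^n cycles with period 4: 2, 4, 8, 6, …
964 leaves remainder 0 on division by 4, so 2^964 ends in 6.

6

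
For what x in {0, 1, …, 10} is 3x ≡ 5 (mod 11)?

The inverse of 3 mod 11 is 4 (since 3·4 = 12 ≡ 1).
So x ≡ 4·5 = 20 ≡ 9 (mod 11).

9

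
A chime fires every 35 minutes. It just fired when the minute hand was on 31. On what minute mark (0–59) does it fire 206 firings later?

206·35 = 7210.
7210 − 120·60 = 10, so 7210 ≡ 10 (mod 60).
(31 + 10) mod 60 = 41.

41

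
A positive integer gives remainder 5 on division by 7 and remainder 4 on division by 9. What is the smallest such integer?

x ≡ 5 (mod 7) gives x ∈ {5, 12, 19, 26, 33, 40}.
The first of these with x mod 9 = 4 is 40.

40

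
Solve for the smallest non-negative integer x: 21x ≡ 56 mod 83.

The inverse of 21 mod 83 is 4 (since 21·4 = 84 ≡ 1).
So x ≡ 4·56 = 224 ≡ 58 (mod 83).

58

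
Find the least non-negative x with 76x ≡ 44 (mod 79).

76⁻¹ ≡ 26 (mod 79) because 76·26 = 1976 = 25·79 + 1.
So x ≡ 26·44 = 1144 ≡ 38 (mod 79).

38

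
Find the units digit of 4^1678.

6

Last digits of 4^n: 4, 6 (period 2).
1678 mod 2 = 0, so the last digit matches 4^2 = 6.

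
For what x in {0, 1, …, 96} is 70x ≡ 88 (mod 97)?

The inverse of 70 mod 97 is 79 (since 70·79 = 5530 ≡ 1).
Multiplying both sides by 79: x ≡ 79·88 = 6952 ≡ 65 (mod 97).

65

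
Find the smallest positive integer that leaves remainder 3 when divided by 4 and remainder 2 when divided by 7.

23

x ≡ 3 (mod 4) gives x ∈ {3, 7, 11, 15, 19, 23}.
The first of these with x mod 7 = 2 is 23.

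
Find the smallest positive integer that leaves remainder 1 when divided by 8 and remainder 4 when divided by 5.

9

Since 5·5 ≡ 1 (mod 8), take x = 4 + 5·((1−4)·5 mod 8) = 4 + 5·1 = 9.
Check: 9 mod 8 = 1, 9 mod 5 = 4.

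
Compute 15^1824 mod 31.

2

Square-and-reduce mod 31: 15^1≡15, 15^2≡8, 15^4≡2, 15^8≡4, 15^16≡16, 15^32≡8, 15^64≡2, 15^128≡4, 15^256≡16, 15^512≡8, 15^1024≡2.
1824 = 32 + 256 + 512 + 1024, so 15^1824 ≡ 8·16·8·2 ≡ 2 (mod 31).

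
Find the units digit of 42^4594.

The units digit of 42^n cycles with period 4: 2, 4, 8, 6, …
4594 leaves remainder 2 on division by 4, so 42^4594 ends in 4.

4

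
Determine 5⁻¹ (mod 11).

9

5·9 = 45 = 4·11 + 1, so 5⁻¹ ≡ 9 (mod 11).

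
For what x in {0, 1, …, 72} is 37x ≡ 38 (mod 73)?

37⁻¹ ≡ 2 (mod 73) because 37·2 = 74 = 1·73 + 1.
So x ≡ 2·38 = 76 ≡ 3 (mod 73).

3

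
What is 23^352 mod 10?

The units digit of 23^n cycles with period 4: 3, 9, 7, 1, …
352 mod 4 = 0, so the last digit matches 3^4 = 1.

1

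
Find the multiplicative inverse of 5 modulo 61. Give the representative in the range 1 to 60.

49

5·49 = 245 = 4·61 + 1, so 5⁻¹ ≡ 49 (mod 61).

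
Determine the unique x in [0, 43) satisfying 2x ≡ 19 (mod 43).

The inverse of 2 mod 43 is 22 (since 2·22 = 44 ≡ 1).
Multiplying both sides by 22: x ≡ 22·19 = 418 ≡ 31 (mod 43).
Check: 2·31 = 62 = 1·43 + 19.

31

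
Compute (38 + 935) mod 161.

7

935 = 5·161 + 130, so 935 mod 161 = 130.
(38 + 130) mod 161 = 7.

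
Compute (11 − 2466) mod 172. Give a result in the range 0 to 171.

125

2466 − 14·172 = 58, so 2466 ≡ 58 (mod 172).
(11 − 58) mod 172 = 125.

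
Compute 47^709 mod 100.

Square-and-reduce mod 100: 47^1≡47, 47^2≡9, 47^4≡81, 47^8≡61, 47^16≡21, 47^32≡41, 47^64≡81, 47^128≡61, 47^256≡21, 47^512≡41.
Since 709 = 1 + 4 + 64 + 128 + 512 in binary, 47^709 ≡ 47·81·81·61·41 ≡ 67 (mod 100).

67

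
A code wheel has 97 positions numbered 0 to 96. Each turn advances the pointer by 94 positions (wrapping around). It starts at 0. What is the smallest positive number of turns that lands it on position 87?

The inverse of 94 mod 97 is 32 (since 94·32 = 3008 ≡ 1).
Multiplying both sides by 32: x ≡ 32·87 = 2784 ≡ 68 (mod 97).

68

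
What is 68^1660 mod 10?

The units digit of 68^n cycles with period 4: 8, 4, 2, 6, …
1660 leaves remainder 0 on division by 4, so 68^1660 ends in 6.

6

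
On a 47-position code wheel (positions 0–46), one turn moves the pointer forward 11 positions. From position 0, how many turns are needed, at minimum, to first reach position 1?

47 = 4·11 + 3
11 = 3·3 + 2
3 = 1·2 + 1
2 = 2·1 + 0
Back-substituting gives 11·30 ≡ 1 (mod 47).

30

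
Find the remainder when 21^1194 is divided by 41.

23

Successive squares of 21 mod 41: 21^1≡21, 21^2≡31, 21^4≡18, 21^8≡37, 21^16≡16, 21^32≡10, 21^64≡18, 21^128≡37, 21^256≡16, 21^512≡10, 21^1024≡18.
1194 = 2 + 8 + 32 + 128 + 1024, so 21^1194 ≡ 31·37·10·37·18 ≡ 23 (mod 41).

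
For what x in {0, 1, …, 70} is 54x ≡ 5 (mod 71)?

54⁻¹ ≡ 25 (mod 71) because 54·25 = 1350 = 19·71 + 1.
Multiplying both sides by 25: x ≡ 25·5 = 125 ≡ 54 (mod 71).
Check: 54·54 = 2916 = 41·71 + 5.

54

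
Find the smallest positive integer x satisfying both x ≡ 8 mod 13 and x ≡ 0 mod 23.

x ≡ 8 (mod 13) gives x ∈ {8, 21, 34, 47, 60, 73, 86, 99, …}.
The first of these with x mod 23 = 0 is 138.

138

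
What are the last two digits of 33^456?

By repeated squaring mod 100: 33^1≡33, 33^2≡89, 33^4≡21, 33^8≡41, 33^16≡81, 33^32≡61, 33^64≡21, 33^128≡41, 33^256≡81.
456 = 8 + 64 + 128 + 256, so 33^456 ≡ 41·21·41·81 ≡ 81 (mod 100).

81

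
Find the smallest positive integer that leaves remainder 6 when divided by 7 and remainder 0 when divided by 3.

6

x ≡ 0 (mod 3) gives x ∈ {0, 3, 6}.
The first of these with x mod 7 = 6 is 6.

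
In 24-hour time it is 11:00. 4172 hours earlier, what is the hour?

15

4172 mod 24 = 20 (since 173·24 = 4152).
(11 − 20) mod 24 = 15.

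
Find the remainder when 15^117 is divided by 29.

10

Square-and-reduce mod 29: 15^1≡15, 15^2≡22, 15^4≡20, 15^8≡23, 15^16≡7, 15^32≡20, 15^64≡23.
Since 117 = 1 + 4 + 16 + 32 + 64 in binary, 15^117 ≡ 15·20·7·20·23 ≡ 10 (mod 29).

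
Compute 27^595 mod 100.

Successive squares of 27 mod 100: 27^1≡27, 27^2≡29, 27^4≡41, 27^8≡81, 27^16≡61, 27^32≡21, 27^64≡41, 27^128≡81, 27^256≡61, 27^512≡21.
Since 595 = 1 + 2 + 16 + 64 + 512 in binary, 27^595 ≡ 27·29·61·41·21 ≡ 43 (mod 100).

43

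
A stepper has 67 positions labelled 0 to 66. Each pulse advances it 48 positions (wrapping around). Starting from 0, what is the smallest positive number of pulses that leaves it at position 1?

67 = 1·48 + 19
48 = 2·19 + 10
19 = 1·10 + 9
10 = 1·9 + 1
9 = 9·1 + 0
Back-substituting gives 48·7 ≡ 1 (mod 67).

7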